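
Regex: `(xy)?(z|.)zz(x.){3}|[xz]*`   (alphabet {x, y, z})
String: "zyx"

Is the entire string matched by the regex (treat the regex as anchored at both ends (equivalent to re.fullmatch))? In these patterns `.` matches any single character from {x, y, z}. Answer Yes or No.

No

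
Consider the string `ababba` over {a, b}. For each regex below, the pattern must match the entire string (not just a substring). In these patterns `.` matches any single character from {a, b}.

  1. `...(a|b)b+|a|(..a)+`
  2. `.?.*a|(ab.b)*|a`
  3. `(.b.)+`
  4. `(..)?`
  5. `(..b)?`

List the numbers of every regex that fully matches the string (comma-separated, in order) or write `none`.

1 → match
2 → match
3 → match
4 → no match
5 → no match

1, 2, 3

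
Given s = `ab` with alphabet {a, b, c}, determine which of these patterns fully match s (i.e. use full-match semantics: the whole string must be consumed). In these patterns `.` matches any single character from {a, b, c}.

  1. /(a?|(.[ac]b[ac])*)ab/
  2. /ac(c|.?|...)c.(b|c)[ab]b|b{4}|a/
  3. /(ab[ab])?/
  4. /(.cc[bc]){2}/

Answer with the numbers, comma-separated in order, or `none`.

1 → match
2 → no match
3 → no match
4 → no match

1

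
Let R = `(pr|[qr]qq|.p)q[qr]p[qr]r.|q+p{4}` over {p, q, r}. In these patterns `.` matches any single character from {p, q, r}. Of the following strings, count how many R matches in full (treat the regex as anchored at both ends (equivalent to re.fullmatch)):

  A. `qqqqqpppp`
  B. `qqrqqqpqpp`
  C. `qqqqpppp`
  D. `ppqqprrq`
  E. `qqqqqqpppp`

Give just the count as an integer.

A → match
B → no match
C → match
D → match
E → match
Total matched: 4

4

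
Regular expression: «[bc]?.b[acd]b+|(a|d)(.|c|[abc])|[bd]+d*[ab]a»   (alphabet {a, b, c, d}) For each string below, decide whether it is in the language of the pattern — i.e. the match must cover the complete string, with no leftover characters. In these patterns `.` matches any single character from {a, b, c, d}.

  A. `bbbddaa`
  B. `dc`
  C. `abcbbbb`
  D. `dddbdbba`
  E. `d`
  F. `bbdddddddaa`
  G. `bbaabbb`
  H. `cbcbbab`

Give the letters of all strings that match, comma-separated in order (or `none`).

A. `bbbddaa` → match
B. `dc` → match
C. `abcbbbb` → match
D. `dddbdbba` → match
E. `d` → no match
F. `bbdddddddaa` → match
G. `bbaabbb` → no match
H. `cbcbbab` → no match

A, B, C, D, F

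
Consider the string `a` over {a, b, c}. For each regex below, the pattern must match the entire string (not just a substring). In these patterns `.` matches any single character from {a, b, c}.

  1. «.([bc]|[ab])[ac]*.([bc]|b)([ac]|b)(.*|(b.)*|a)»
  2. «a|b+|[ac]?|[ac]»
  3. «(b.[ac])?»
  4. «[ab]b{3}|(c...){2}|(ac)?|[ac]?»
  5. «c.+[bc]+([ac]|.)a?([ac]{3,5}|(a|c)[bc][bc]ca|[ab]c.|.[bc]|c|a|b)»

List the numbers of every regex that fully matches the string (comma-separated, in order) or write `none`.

1 → no match
2 → match
3 → no match
4 → match
5 → no match — must start with `c`

2, 4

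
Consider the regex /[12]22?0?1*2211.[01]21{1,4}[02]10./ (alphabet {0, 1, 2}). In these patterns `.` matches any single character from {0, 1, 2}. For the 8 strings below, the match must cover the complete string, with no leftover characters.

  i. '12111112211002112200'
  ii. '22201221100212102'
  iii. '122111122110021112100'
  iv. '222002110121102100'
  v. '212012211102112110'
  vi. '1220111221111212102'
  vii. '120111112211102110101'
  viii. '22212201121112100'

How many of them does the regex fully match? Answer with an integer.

4

i → no match
ii → match
iii → match
iv → no match
v → no match
vi → match
vii → match
viii → no match
Total matched: 4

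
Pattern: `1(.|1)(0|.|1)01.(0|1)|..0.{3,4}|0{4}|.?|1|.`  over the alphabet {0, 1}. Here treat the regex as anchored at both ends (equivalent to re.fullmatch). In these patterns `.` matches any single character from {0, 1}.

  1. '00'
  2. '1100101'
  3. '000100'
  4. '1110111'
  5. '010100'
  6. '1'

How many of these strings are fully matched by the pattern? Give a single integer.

5

1. '00' → no match
2. '1100101' → match
3. '000100' → match
4. '1110111' → match
5. '010100' → match
6. '1' → match
Total matched: 5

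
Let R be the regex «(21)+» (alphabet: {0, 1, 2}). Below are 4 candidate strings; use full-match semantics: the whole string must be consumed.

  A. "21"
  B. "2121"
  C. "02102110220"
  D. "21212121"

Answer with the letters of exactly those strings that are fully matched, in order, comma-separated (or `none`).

A, B, D

A → match
B → match
C → no match — must start with "21"
D → match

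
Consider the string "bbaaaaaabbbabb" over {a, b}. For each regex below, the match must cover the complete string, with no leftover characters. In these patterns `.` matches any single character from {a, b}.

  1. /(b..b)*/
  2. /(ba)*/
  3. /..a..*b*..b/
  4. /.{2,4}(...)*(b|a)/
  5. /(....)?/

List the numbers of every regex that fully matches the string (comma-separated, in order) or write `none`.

1 → no match
2 → no match
3 → match
4 → match
5 → no match

3, 4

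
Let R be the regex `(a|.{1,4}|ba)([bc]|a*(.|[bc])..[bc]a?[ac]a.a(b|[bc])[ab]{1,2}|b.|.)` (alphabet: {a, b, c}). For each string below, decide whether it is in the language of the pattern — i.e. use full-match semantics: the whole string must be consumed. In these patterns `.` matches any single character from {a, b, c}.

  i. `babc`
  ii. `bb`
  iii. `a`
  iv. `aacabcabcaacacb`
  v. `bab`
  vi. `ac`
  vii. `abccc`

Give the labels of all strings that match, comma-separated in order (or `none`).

i, ii, v, vi, vii

i → match
ii → match
iii → no match
iv → no match
v → match
vi → match
vii → match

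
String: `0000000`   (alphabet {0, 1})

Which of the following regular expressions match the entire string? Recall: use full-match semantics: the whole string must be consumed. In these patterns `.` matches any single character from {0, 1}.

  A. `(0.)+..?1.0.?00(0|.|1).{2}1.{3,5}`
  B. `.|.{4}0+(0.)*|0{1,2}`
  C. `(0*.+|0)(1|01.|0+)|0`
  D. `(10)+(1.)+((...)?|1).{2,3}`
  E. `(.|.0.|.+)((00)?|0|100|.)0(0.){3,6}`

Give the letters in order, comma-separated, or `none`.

B, C

A → no match
B → match
C → match
D → no match — must start with `10`
E → no match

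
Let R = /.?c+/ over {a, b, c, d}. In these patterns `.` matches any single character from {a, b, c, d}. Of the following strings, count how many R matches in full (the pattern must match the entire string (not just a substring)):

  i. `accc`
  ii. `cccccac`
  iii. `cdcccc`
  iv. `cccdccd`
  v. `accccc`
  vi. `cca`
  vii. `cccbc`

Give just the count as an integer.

i → match
ii → no match
iii → no match
iv → no match — must end with `c`
v → match
vi → no match — must end with `c`
vii → no match
Total matched: 2

2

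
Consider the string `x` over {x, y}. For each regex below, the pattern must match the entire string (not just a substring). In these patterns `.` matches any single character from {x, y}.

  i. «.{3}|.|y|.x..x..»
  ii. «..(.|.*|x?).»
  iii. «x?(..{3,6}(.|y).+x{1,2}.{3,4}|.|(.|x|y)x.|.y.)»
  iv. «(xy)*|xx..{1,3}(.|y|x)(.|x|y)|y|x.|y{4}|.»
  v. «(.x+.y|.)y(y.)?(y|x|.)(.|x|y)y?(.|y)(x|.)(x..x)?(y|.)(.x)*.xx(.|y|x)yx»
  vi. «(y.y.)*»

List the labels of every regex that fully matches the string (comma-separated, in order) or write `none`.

i → match
ii → no match
iii → match
iv → match
v → no match — must end with `yx`
vi → no match

i, iii, iv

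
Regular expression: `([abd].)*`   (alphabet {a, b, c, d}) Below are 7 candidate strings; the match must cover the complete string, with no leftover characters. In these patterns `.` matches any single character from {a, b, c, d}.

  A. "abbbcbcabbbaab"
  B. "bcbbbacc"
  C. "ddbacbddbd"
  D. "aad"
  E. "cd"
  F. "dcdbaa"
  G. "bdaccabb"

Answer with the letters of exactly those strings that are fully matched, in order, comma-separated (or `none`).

F

A → no match
B. "bcbbbacc" → no match
C. "ddbacbddbd" → no match
D. "aad" → no match
E. "cd" → no match
F. "dcdbaa" → match
G. "bdaccabb" → no match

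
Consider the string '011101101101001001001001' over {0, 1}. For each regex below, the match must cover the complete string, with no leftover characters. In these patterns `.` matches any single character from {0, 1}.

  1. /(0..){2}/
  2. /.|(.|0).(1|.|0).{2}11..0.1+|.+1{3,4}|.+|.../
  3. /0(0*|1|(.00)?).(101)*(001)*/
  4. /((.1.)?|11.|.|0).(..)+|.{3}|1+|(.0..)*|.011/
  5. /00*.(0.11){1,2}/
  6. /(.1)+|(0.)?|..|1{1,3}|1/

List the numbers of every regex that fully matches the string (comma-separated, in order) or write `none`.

2, 3, 4

1 → no match
2 → match
3 → match
4 → match
5 → no match — must end with '11'
6 → no match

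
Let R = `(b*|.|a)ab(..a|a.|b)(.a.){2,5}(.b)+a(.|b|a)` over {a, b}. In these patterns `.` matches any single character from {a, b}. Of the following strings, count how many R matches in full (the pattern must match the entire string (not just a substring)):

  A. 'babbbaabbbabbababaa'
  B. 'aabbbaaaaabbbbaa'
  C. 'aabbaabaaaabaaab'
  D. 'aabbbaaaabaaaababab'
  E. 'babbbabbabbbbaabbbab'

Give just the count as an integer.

2

A → no match
B → match
C → no match
D → match
E → no match
Total matched: 2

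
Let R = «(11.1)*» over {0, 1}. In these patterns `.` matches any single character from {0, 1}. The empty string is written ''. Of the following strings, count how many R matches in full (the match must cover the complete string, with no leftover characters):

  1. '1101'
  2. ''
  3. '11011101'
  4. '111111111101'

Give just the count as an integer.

4

1. '1101' → match
2. '' → match
3. '11011101' → match
4. '111111111101' → match
Total matched: 4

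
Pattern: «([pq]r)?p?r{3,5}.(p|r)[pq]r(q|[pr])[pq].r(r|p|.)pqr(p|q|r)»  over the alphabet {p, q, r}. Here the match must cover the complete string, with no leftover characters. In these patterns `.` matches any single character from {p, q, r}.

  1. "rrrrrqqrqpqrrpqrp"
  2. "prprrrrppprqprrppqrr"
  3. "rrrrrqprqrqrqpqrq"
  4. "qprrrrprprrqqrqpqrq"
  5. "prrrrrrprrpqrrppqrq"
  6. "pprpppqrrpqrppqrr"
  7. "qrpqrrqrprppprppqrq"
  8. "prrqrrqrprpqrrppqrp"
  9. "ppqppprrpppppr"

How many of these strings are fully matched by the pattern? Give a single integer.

1

1 → no match
2 → match
3 → no match
4 → no match
5 → no match
6 → no match
7 → no match
8 → no match
9 → no match
Total matched: 1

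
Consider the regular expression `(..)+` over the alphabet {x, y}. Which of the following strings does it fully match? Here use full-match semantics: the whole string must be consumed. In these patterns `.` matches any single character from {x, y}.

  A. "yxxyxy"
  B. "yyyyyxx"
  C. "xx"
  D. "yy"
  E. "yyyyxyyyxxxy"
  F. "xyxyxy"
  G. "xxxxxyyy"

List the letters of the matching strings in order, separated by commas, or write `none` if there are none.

A, C, D, E, F, G

A → match
B → no match
C → match
D → match
E → match
F → match
G → match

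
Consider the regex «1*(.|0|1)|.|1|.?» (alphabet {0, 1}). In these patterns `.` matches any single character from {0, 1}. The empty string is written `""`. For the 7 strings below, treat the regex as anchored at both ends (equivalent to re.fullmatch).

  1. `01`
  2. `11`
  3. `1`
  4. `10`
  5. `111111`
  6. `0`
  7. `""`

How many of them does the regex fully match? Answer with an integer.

6

1 → no match
2 → match
3 → match
4 → match
5 → match
6 → match
7 → match
Total matched: 6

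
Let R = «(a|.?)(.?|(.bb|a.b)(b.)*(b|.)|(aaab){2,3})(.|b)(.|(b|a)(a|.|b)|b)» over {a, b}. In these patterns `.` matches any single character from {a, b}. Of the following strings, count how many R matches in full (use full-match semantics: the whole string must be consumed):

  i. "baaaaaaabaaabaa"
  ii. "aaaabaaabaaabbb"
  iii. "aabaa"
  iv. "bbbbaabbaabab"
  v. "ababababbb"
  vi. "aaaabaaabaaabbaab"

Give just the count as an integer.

i → no match
ii → match
iii → match
iv → no match
v → no match
vi → no match
Total matched: 2

2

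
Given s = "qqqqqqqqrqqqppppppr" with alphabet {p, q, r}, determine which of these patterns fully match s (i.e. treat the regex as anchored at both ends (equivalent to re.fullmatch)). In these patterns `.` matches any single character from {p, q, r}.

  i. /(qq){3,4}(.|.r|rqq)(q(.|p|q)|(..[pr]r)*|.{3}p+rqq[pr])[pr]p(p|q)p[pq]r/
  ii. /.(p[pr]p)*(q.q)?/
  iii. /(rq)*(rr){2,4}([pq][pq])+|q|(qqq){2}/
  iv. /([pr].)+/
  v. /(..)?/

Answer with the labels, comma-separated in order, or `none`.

i

i → match
ii → no match
iii → no match
iv → no match
v → no match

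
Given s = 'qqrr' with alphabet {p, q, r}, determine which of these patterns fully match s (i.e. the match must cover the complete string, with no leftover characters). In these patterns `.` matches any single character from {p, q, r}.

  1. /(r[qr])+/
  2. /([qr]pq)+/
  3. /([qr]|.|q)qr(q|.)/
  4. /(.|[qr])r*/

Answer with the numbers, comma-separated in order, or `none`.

1 → no match — must start with 'r'
2 → no match — must end with 'pq'
3 → match
4 → no match

3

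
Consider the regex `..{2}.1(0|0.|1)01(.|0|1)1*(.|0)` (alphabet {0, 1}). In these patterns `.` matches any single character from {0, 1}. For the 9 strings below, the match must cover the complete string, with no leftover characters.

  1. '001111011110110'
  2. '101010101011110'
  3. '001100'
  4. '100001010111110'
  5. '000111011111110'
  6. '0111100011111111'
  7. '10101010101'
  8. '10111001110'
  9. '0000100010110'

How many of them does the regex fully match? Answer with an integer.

1 → no match
2 → match
3 → no match
4 → no match
5 → match
6 → match
7 → match
8 → match
9 → match
Total matched: 6

6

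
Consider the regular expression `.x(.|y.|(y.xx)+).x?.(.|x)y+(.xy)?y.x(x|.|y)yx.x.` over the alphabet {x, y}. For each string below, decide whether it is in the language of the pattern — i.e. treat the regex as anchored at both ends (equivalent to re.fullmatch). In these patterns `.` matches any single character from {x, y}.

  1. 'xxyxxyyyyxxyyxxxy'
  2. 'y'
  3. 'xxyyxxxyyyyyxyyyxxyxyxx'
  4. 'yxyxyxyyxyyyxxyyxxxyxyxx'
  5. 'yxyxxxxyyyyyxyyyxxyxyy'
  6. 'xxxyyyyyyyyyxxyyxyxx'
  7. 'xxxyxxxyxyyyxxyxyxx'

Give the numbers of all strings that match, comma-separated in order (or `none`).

1, 3, 6

1 → match
2 → no match
3 → match
4 → no match
5 → no match
6 → match
7 → no match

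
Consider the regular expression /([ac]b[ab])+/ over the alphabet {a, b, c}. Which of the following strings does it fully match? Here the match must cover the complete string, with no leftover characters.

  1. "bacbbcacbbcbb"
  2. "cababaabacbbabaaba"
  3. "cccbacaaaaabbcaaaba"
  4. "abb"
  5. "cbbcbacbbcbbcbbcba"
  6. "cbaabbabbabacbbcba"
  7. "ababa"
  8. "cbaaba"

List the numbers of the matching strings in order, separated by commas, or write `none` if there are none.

1 → no match
2 → no match
3 → no match
4. "abb" → match
5 → match
6 → match
7. "ababa" → no match
8. "cbaaba" → match

4, 5, 6, 8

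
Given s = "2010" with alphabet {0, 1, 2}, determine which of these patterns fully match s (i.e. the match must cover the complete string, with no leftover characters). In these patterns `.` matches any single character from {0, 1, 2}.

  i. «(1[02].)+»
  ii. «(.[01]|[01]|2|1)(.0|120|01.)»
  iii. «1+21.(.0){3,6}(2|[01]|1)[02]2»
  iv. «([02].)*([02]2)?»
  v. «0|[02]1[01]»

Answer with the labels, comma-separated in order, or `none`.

i → no match — must start with "1"
ii → match
iii → no match — must start with "1"
iv → no match
v → no match

ii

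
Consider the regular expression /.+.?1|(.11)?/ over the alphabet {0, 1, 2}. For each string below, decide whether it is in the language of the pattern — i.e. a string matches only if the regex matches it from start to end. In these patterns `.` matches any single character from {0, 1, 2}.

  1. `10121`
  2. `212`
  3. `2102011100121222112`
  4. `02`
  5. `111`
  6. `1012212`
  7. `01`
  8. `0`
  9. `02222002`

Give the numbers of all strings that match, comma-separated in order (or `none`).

1. `10121` → match
2. `212` → no match
3 → no match
4. `02` → no match
5. `111` → match
6. `1012212` → no match
7. `01` → match
8. `0` → no match
9. `02222002` → no match

1, 5, 7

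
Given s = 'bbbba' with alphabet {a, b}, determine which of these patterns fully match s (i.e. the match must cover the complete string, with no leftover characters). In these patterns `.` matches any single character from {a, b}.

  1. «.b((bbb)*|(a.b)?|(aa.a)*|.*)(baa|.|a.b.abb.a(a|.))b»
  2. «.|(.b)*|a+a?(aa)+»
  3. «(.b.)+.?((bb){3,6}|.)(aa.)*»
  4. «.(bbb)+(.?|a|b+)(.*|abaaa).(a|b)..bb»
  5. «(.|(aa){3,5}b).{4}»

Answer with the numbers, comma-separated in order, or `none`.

1 → no match — must end with 'b'
2 → no match
3 → match
4 → no match — must end with 'bb'
5 → match

3, 5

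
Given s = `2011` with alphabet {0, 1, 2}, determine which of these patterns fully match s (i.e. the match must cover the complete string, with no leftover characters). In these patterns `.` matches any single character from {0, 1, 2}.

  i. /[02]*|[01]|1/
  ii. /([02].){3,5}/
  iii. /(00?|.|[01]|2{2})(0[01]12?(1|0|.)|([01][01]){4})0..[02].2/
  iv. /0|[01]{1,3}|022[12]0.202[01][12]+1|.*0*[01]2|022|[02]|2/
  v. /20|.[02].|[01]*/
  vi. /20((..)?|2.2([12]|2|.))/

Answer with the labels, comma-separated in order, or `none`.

vi

i → no match
ii → no match
iii → no match — must end with `2`
iv → no match
v → no match
vi → match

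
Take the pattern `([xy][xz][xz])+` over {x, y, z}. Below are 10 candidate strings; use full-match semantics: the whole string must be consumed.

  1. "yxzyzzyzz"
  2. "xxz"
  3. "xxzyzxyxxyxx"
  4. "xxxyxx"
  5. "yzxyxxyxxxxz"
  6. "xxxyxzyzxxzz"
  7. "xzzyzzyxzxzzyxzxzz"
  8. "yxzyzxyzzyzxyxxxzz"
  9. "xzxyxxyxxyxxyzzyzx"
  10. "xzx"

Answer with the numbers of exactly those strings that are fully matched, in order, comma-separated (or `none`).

1, 2, 3, 4, 5, 6, 7, 8, 9, 10

1. "yxzyzzyzz" → match
2. "xxz" → match
3. "xxzyzxyxxyxx" → match
4. "xxxyxx" → match
5. "yzxyxxyxxxxz" → match
6. "xxxyxzyzxxzz" → match
7 → match
8 → match
9 → match
10. "xzx" → match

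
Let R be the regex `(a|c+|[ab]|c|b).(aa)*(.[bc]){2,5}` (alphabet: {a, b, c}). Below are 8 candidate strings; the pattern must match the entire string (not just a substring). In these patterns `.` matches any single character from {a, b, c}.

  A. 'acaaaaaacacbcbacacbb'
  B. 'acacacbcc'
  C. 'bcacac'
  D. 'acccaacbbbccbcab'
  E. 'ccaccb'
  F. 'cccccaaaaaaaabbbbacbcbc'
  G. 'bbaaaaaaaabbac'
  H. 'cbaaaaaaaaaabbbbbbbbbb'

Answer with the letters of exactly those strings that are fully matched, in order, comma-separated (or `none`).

C, E, F, G, H

A → no match
B → no match
C → match
D → no match
E → match
F → match
G → match
H → match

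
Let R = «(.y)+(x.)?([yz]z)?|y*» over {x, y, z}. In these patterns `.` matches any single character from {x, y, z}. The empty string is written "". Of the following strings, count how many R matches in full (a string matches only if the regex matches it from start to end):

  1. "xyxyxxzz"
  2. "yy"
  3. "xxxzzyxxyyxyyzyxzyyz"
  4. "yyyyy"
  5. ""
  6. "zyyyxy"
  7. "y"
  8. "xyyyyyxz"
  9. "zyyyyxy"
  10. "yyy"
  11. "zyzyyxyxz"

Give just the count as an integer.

8

1 → match
2 → match
3 → no match
4 → match
5 → match
6 → match
7 → match
8 → match
9 → no match
10 → match
11 → no match
Total matched: 8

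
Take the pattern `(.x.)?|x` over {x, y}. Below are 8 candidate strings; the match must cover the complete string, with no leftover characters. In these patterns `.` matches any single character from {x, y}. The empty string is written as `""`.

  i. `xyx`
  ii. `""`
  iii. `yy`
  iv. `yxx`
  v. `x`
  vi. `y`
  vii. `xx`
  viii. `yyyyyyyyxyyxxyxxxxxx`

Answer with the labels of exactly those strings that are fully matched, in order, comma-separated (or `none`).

i → no match
ii → match
iii → no match
iv → match
v → match
vi → no match
vii → no match
viii → no match

ii, iv, v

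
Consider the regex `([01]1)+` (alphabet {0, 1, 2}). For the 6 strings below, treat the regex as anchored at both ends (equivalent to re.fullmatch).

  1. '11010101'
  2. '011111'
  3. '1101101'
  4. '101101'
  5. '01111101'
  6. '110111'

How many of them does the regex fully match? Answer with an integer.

1 → match
2 → match
3 → no match
4 → no match
5 → match
6 → match
Total matched: 4

4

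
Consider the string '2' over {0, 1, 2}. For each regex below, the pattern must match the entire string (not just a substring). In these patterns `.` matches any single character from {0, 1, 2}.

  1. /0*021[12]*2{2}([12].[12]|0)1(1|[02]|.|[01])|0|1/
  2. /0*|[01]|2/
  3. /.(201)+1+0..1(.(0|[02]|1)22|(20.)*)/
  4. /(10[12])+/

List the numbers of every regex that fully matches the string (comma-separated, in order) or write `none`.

1 → no match
2 → match
3 → no match
4 → no match — must start with '10'

2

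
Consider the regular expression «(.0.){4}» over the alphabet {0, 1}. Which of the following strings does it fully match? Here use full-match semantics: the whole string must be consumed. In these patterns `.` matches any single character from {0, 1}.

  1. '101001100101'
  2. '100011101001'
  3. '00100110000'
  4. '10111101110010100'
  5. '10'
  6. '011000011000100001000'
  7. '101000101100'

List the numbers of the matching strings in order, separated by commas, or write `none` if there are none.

1, 7

1. '101001100101' → match
2. '100011101001' → no match
3. '00100110000' → no match
4 → no match
5. '10' → no match
6 → no match
7. '101000101100' → match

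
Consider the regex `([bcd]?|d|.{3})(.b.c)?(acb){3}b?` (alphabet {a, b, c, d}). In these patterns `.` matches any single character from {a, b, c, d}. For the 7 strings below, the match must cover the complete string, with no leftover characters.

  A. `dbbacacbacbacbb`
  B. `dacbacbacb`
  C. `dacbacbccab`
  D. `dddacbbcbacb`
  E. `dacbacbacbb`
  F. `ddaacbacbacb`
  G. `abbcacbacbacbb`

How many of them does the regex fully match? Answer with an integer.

A → match
B → match
C → no match
D → no match
E → match
F → match
G → match
Total matched: 5

5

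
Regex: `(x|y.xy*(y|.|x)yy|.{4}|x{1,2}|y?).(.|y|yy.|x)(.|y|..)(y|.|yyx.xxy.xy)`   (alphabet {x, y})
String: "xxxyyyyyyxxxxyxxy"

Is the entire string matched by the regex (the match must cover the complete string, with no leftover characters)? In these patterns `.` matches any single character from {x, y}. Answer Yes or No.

Yes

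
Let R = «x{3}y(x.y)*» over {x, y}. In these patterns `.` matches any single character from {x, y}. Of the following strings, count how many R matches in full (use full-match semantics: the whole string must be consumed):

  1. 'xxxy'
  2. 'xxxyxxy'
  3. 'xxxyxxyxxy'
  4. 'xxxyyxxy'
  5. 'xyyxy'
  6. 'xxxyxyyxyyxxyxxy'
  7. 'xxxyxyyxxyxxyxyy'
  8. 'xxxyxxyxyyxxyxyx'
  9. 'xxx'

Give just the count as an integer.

5

1 → match
2 → match
3 → match
4 → no match
5 → no match
6 → match
7 → match
8 → no match
9 → no match
Total matched: 5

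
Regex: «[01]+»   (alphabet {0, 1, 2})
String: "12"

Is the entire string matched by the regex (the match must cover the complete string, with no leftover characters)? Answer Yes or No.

No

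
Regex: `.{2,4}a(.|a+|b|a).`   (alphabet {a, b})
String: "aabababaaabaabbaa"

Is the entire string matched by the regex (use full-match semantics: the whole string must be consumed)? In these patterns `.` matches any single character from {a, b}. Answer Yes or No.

No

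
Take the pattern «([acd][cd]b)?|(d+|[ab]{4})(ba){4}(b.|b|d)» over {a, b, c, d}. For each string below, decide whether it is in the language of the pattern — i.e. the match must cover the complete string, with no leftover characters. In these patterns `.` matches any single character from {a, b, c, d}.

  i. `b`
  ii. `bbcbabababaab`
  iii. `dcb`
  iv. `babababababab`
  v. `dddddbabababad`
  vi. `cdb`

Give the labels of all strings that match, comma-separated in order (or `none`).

iii, iv, v, vi

i → no match
ii → no match
iii → match
iv → match
v → match
vi → match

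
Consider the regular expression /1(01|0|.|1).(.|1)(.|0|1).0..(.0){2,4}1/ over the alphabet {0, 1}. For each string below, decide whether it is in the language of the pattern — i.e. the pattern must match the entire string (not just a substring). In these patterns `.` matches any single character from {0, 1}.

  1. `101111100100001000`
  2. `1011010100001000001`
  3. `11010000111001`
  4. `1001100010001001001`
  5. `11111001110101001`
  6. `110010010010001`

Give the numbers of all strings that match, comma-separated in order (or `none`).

none

1 → no match — must end with `01`
2 → no match
3 → no match
4 → no match
5 → no match
6 → no match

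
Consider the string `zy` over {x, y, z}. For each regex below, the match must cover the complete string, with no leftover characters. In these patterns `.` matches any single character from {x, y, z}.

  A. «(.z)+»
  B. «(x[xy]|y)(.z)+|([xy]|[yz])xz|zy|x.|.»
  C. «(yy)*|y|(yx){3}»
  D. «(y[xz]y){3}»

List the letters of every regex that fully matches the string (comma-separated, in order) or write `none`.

A → no match — must end with `z`
B → match
C → no match
D → no match — must start with `y`

B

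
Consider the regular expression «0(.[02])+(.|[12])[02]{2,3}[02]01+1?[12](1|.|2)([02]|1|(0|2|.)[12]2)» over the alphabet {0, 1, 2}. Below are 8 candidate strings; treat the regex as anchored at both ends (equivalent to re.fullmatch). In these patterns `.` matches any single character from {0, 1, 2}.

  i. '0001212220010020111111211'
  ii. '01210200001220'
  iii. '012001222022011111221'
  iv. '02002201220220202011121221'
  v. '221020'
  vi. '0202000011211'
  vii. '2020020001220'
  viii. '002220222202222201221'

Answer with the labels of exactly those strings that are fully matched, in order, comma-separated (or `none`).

i → match
ii → match
iii → match
iv → no match
v → no match — must start with '0'
vi → match
vii → no match — must start with '0'
viii → match

i, ii, iii, vi, viii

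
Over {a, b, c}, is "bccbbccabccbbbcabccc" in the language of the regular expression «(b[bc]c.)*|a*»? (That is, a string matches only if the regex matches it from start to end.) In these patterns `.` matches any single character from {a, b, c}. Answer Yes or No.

Yes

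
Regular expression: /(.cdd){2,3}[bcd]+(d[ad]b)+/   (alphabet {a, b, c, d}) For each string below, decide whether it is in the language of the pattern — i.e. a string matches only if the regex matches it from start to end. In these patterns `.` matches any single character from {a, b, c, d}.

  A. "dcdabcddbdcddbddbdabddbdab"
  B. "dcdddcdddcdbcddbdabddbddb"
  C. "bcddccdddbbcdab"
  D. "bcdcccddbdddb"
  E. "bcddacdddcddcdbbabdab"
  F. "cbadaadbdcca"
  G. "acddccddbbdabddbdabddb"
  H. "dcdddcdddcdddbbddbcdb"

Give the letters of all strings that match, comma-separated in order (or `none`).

A → no match
B → match
C → match
D → no match
E → no match
F → no match — must end with "b"
G → match
H → no match

B, C, G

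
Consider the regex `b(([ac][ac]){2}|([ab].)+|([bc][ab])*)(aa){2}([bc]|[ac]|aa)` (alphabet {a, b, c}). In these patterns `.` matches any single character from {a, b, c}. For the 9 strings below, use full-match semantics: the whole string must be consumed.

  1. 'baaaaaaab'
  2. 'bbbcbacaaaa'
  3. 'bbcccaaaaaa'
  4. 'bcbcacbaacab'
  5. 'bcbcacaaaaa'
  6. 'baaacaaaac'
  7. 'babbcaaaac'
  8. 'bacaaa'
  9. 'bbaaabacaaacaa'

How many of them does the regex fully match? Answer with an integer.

1 → no match
2 → no match
3 → no match
4 → no match
5 → no match
6 → match
7 → match
8 → no match
9 → no match
Total matched: 2

2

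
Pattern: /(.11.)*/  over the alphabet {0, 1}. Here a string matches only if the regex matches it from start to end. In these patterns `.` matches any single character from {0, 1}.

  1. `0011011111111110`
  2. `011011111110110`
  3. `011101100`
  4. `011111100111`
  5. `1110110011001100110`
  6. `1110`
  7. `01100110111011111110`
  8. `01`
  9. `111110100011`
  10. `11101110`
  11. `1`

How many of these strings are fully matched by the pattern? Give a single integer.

1 → no match
2 → no match
3 → no match
4 → match
5 → no match
6 → match
7 → match
8 → no match
9 → no match
10 → match
11 → no match
Total matched: 4

4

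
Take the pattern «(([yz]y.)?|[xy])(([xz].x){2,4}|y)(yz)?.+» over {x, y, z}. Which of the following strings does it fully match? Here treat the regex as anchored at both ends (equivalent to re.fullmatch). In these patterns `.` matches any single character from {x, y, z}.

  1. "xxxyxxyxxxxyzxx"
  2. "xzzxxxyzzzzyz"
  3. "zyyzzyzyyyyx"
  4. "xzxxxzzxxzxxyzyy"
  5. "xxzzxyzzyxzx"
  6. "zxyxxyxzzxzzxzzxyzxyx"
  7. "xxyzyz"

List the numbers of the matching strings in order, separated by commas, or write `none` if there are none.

1 → no match
2 → no match
3 → no match
4 → no match
5 → no match
6 → no match
7 → no match

none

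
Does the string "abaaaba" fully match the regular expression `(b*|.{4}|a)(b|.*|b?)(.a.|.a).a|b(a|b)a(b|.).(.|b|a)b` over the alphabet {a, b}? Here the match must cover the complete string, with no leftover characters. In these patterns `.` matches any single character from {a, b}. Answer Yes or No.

Yes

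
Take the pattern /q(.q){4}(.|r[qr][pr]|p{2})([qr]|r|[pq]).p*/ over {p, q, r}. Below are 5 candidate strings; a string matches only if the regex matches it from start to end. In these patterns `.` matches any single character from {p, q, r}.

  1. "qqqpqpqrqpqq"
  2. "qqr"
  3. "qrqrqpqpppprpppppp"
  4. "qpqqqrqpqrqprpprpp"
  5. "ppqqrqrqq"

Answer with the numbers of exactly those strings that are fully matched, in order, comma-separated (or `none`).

1 → match
2 → no match
3 → no match
4 → no match
5 → no match — must start with "q"

1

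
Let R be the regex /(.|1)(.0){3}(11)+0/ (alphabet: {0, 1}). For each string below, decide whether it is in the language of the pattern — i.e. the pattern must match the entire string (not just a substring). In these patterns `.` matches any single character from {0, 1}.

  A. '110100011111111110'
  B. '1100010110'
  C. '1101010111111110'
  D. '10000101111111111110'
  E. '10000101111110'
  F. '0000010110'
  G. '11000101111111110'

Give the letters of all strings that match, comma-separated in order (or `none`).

A → match
B → match
C → match
D → match
E → match
F → match
G → no match

A, B, C, D, E, F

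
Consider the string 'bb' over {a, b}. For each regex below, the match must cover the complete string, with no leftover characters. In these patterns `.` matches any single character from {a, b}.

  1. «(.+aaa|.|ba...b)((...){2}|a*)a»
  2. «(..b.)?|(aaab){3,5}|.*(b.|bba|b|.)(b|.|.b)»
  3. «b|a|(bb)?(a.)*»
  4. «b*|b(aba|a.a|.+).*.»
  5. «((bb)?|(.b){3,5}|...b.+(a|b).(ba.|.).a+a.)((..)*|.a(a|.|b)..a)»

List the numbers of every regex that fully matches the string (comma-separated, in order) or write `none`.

2, 3, 4, 5

1 → no match — must end with 'a'
2 → match
3 → match
4 → match
5 → match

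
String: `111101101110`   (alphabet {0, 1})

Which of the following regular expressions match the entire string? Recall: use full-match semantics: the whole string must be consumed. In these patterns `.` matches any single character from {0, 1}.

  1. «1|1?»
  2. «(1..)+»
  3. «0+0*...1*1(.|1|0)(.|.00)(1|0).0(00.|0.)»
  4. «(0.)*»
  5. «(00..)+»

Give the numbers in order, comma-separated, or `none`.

2

1 → no match
2 → match
3 → no match — must start with `0`
4 → no match
5 → no match — must start with `00`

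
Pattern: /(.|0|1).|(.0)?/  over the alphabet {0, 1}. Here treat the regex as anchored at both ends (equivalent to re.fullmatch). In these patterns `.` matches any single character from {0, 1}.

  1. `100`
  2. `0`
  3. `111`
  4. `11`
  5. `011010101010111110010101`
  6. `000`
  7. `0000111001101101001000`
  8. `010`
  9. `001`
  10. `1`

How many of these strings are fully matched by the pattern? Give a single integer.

1

1. `100` → no match
2. `0` → no match
3. `111` → no match
4. `11` → match
5 → no match
6. `000` → no match
7 → no match
8. `010` → no match
9. `001` → no match
10. `1` → no match
Total matched: 1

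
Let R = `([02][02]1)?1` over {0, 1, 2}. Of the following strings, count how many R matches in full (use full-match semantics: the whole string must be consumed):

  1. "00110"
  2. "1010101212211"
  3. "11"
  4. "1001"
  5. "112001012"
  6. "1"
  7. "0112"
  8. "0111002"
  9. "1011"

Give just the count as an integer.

1 → no match — must end with "1"
2 → no match
3 → no match
4 → no match
5 → no match — must end with "1"
6 → match
7 → no match — must end with "1"
8 → no match — must end with "1"
9 → no match
Total matched: 1

1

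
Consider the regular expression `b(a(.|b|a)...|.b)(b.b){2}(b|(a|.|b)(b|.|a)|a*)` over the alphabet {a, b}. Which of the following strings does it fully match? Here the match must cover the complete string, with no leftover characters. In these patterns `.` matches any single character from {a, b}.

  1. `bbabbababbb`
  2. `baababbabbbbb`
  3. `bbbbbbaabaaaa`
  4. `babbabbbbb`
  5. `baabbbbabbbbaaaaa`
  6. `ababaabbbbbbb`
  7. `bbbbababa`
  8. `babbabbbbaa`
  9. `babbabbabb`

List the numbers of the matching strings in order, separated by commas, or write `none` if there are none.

2, 4, 5, 8, 9

1 → no match
2 → match
3 → no match
4 → match
5 → match
6 → no match — must start with `b`
7 → no match
8 → match
9 → match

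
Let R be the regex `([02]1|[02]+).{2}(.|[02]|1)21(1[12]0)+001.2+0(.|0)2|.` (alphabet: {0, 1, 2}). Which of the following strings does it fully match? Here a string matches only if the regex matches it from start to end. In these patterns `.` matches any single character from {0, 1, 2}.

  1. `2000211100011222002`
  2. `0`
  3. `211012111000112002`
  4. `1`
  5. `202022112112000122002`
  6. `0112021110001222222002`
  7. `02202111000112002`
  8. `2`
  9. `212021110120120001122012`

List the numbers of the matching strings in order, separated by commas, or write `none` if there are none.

1, 2, 3, 4, 5, 6, 7, 8, 9

1 → match
2. `0` → match
3 → match
4. `1` → match
5 → match
6 → match
7 → match
8. `2` → match
9 → match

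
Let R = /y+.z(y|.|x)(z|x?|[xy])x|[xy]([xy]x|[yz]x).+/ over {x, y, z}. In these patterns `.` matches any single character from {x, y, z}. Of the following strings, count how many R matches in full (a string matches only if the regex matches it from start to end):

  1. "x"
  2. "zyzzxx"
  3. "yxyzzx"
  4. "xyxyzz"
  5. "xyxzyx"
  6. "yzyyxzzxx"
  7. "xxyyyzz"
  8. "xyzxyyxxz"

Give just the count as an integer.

1 → no match
2 → no match
3 → no match
4 → match
5 → match
6 → no match
7 → no match
8 → no match
Total matched: 2

2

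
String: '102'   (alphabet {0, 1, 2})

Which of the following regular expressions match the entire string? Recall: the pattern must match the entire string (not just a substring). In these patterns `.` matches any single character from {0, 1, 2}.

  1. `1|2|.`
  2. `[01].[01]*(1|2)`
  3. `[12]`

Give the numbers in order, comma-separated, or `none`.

1 → no match
2 → match
3 → no match

2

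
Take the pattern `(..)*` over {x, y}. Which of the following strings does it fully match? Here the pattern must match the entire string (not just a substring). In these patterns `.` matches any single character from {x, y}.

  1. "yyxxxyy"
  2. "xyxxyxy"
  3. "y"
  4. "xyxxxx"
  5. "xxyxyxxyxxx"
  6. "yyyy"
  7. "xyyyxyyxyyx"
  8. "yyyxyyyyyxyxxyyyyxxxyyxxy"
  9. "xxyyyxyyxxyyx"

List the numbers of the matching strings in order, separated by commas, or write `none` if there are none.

1 → no match
2 → no match
3 → no match
4 → match
5 → no match
6 → match
7 → no match
8 → no match
9 → no match

4, 6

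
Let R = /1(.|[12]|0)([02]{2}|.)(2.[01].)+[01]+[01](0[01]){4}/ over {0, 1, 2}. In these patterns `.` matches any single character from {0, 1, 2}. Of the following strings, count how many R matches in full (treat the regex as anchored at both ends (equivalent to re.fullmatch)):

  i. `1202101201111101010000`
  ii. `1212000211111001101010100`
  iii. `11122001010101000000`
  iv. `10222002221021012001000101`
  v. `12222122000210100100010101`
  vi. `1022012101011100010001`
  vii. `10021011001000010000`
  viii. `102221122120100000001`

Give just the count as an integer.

7

i → match
ii → match
iii → match
iv → no match
v → match
vi → match
vii → match
viii → match
Total matched: 7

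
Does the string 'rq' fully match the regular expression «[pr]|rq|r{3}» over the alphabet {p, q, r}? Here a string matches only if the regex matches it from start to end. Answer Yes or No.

Yes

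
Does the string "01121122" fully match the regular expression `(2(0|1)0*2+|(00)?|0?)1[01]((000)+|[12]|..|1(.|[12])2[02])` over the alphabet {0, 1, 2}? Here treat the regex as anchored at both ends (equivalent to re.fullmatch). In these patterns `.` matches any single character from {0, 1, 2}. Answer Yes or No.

No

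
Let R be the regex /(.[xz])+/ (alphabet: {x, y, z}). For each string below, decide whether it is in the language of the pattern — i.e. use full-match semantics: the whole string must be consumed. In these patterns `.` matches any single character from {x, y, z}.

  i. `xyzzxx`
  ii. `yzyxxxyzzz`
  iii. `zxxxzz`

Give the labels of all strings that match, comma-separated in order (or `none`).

i. `xyzzxx` → no match
ii. `yzyxxxyzzz` → match
iii. `zxxxzz` → match

ii, iii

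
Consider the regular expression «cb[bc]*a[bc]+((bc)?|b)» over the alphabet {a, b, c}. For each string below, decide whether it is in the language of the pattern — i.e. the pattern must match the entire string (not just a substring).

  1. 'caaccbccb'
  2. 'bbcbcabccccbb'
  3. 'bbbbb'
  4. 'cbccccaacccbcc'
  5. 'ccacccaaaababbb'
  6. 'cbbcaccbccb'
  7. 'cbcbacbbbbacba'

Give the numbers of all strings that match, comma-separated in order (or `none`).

1 → no match — must start with 'cb'
2 → no match — must start with 'cb'
3 → no match — must start with 'cb'
4 → no match
5 → no match — must start with 'cb'
6 → match
7 → no match

6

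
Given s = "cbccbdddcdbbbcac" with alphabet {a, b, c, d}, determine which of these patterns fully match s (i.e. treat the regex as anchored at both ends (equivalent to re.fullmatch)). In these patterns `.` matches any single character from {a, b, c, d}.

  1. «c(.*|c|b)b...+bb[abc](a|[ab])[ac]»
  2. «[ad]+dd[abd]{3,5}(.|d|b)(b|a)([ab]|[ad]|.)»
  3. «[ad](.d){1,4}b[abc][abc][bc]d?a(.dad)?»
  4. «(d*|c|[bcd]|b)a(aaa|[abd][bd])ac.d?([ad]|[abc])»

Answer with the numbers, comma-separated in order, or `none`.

1

1 → match
2 → no match
3 → no match
4 → no match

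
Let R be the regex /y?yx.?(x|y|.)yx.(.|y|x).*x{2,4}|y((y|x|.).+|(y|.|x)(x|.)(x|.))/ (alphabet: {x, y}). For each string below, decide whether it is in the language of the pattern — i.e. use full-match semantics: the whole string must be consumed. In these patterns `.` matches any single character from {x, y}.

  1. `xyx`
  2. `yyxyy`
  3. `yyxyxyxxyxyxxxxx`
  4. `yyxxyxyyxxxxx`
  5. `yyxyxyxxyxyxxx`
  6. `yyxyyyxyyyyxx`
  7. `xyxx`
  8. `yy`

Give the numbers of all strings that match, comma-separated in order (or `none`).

1 → no match
2 → match
3 → match
4 → match
5 → match
6 → match
7 → no match
8 → no match

2, 3, 4, 5, 6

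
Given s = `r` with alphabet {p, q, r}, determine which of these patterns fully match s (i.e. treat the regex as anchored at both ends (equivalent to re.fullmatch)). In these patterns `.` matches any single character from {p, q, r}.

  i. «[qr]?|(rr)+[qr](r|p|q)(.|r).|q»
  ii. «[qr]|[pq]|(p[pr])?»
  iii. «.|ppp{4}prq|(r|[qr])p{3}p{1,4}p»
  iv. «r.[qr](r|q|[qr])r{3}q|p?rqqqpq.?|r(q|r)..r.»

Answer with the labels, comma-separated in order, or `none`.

i, ii, iii

i → match
ii → match
iii → match
iv → no match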